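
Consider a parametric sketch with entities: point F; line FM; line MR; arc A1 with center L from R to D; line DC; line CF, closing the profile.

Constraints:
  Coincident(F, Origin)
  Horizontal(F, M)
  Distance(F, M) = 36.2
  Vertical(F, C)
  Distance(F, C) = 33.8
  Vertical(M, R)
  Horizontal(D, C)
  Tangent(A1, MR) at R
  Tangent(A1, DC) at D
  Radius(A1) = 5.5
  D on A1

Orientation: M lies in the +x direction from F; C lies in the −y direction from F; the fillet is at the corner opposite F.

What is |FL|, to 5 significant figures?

41.754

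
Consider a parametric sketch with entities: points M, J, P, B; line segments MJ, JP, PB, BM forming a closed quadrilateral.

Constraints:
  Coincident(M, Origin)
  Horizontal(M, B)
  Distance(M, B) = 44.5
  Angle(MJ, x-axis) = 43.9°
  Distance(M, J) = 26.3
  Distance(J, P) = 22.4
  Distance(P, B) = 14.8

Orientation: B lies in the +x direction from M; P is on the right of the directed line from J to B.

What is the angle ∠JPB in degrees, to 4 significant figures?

113.5°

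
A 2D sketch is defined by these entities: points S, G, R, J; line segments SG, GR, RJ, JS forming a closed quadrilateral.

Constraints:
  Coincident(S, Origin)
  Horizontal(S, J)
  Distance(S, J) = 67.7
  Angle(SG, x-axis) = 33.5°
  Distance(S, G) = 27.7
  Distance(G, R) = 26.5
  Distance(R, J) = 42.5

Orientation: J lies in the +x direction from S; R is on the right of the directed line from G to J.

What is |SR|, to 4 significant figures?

28.81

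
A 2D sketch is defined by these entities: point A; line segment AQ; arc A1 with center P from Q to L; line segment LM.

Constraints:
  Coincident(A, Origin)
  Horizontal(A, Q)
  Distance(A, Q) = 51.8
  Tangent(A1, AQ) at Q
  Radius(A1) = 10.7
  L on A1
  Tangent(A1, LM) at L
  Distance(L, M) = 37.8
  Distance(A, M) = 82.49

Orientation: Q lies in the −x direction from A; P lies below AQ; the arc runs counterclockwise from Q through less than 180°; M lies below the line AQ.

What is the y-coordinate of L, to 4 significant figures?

-9.049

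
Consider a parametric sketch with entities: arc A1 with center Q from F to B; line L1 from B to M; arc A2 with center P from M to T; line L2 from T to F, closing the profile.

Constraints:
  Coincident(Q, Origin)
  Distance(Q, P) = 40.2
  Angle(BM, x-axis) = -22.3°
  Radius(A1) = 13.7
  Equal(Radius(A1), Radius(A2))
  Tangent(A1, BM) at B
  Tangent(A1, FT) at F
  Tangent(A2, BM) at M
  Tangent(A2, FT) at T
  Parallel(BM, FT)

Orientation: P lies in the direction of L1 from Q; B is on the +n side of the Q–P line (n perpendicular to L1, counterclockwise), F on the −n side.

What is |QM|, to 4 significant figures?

42.47

Tangency of A1 to both parallel lines with radius 13.7 puts B and F at Q ± 13.7·n: B = (5.199, 12.68), F = (-5.199, -12.68). Equal radii place M and T the same way about P: M = P + 13.7·n = (42.39, -2.579), T = P − 13.7·n = (31.99, -27.93). Then |QM| = |M − Q| = 42.47.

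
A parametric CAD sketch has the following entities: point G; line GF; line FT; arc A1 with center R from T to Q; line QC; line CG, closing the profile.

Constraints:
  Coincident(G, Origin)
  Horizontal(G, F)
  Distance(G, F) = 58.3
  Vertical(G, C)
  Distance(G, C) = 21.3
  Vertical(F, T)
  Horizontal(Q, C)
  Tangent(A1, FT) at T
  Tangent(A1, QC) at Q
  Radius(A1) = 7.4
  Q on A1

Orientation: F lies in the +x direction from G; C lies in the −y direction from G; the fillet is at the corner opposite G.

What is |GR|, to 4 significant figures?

52.76

G is at the origin; G and F share the same y with |GF| = 58.3 and F on the +x side, so F = (58.30, 0.000). GC is vertical with |GC| = 21.3 and C on the −y side, so C = (0.000, -21.30). The virtual corner opposite G is at (58.30, -21.30). The tangent condition forces RT to be normal to FT and the tangent condition forces RQ to be normal to QC, with radius 7.4, so the center R sits 7.4 in from both sides at R = (50.90, -13.90). Then |GR| = |R − G| = 52.76.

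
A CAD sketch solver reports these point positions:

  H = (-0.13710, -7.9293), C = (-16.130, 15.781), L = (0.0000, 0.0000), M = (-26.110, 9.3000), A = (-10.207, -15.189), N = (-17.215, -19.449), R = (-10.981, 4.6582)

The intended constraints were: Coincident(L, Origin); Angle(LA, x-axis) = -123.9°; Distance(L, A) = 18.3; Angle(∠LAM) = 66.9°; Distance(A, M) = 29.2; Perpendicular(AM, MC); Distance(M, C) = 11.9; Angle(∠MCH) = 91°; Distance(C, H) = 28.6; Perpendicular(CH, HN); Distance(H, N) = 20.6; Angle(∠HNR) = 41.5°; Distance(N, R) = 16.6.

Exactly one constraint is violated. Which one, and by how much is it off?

Distance(N, R) = 16.6 — off by 8.30.

L = (0.00, 0.00) ✓; LA at -123.9° ✓; |LA| = 18.30 ✓; ∠LAM = 66.90° ✓; |AM| = 29.20 ✓; ∠(AM, MC) = 90.00° ✓; |MC| = 11.90 ✓; ∠MCH = 91.00° ✓; |CH| = 28.60 ✓; ∠(CH, HN) = 90.00° ✓; |HN| = 20.60 ✓; ∠HNR = 41.50° ✓; |NR| = 24.90 ✗.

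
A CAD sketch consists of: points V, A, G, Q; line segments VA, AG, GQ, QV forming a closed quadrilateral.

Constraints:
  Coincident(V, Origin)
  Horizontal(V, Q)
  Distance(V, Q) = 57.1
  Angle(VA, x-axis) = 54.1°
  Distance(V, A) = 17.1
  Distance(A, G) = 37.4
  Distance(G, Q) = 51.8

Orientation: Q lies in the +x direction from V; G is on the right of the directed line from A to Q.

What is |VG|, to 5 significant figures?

25.962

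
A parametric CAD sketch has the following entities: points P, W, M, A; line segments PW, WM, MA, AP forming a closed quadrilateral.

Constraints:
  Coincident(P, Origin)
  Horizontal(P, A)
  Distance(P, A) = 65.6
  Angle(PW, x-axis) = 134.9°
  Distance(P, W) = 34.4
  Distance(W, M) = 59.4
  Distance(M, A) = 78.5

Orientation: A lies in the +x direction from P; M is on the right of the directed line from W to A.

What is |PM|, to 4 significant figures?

32.71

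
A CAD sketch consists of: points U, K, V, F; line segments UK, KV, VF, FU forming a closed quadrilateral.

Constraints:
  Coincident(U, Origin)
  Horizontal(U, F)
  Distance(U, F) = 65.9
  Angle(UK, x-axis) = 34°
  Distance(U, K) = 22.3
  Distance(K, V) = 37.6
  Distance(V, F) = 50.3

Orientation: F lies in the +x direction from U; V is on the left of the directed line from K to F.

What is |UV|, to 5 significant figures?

58.978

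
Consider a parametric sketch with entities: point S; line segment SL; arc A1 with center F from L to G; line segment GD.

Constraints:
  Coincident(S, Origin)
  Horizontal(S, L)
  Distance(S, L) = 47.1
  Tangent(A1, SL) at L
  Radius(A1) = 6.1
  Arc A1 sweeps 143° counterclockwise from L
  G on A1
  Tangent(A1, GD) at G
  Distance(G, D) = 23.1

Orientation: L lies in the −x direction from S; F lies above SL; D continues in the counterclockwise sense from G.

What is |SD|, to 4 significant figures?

66.69

S is at the origin; SL is horizontal with |SL| = 47.1 and L on the −x side, so L = (-47.10, 0.000). Tangency of A1 to SL means the radius FL is perpendicular to SL, so F = L + (0, 6.1) = (-47.10, 6.100). On A1, L sits at bearing -90° from F; a 143° counterclockwise sweep puts G at bearing 53°, so G = F + 6.1·(cos 53°, sin 53°) = (-43.43, 10.97). A1 meets GD tangentially, so FG is at right angles to GD, so GD runs along (−sin 53°, cos 53°); with |GD| = 23.1, D = (-61.88, 24.87). Then |SD| = |D − S| = 66.69.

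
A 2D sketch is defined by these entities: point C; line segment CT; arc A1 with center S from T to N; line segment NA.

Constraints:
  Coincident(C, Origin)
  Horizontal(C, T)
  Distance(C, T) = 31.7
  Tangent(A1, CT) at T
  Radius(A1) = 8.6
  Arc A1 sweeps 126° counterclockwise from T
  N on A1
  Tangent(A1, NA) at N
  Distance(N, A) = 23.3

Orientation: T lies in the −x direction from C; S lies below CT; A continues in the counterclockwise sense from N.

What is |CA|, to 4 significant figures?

40.98

C is at the origin; C and T share the same y with |CT| = 31.7 and T on the −x side, so T = (-31.70, 0.000). The tangent condition forces ST to be normal to CT, so S = T + (0, -8.6) = (-31.70, -8.600). On A1, T sits at bearing 90° from S; a 126° counterclockwise sweep puts N at bearing 216°, so N = S + 8.6·(cos 216°, sin 216°) = (-38.66, -13.65). A1 meets NA tangentially, so SN is at right angles to NA, so NA runs along (−sin 216°, cos 216°); with |NA| = 23.3, A = (-24.96, -32.51). Then |CA| = |A − C| = 40.98.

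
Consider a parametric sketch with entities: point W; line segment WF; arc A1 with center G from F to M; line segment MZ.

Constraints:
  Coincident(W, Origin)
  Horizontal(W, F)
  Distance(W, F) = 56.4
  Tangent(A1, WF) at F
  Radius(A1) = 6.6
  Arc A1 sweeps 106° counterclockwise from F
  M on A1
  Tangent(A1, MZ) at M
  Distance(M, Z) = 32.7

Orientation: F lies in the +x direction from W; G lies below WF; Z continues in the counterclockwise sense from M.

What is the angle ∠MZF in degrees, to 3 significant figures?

12.2°

W is at the origin; WF is horizontal with |WF| = 56.4 and F on the +x side, so F = (56.4, 0.00). A1 meets WF tangentially, so GF is at right angles to WF, so G = F + (0, -6.6) = (56.4, -6.60). On A1, F sits at bearing 90° from G; a 106° counterclockwise sweep puts M at bearing 196°, so M = G + 6.6·(cos 196°, sin 196°) = (50.1, -8.42). A1 meets MZ tangentially, so GM is at right angles to MZ, so MZ runs along (−sin 196°, cos 196°); with |MZ| = 32.7, Z = (59.1, -39.9). Then cos ∠MZF = ZM·ZF / (|ZM||ZF|), giving 12.2°.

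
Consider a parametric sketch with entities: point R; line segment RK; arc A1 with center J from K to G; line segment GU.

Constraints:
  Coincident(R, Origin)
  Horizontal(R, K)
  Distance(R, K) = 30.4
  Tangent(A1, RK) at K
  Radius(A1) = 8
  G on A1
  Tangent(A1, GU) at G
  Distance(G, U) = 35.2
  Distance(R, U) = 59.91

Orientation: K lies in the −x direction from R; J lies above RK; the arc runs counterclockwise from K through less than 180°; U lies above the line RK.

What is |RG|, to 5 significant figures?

26.713

Checks: |JG| = 8.000 ✓; ∠(JG, GU) = 90.00° ✓; |GU| = 35.20 ✓; |RU| = 59.91 ✓.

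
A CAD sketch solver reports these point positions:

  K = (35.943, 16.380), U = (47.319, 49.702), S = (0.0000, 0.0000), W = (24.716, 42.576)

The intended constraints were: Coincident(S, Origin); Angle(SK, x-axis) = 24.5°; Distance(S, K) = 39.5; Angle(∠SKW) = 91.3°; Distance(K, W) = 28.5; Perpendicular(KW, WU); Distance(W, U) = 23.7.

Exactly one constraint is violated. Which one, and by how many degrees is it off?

Perpendicular(KW, WU) — off by 5.70°.

S = (0.00, 0.00) ✓; SK at 24.50° ✓; |SK| = 39.50 ✓; ∠SKW = 91.30° ✓; |KW| = 28.50 ✓; ∠(KW, WU) = 95.70° ✗; |WU| = 23.70 ✓.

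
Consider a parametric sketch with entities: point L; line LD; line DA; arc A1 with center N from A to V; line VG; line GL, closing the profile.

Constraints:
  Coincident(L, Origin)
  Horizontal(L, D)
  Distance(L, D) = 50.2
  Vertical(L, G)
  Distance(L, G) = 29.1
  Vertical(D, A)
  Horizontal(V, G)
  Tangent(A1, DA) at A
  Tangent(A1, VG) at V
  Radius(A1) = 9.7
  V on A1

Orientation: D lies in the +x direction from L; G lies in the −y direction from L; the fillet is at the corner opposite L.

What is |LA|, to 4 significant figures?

53.82

L is at the origin; L and D share the same y with |LD| = 50.2 and D on the +x side, so D = (50.20, 0.000). L and G share the same x with |LG| = 29.1 and G on the −y side, so G = (0.000, -29.10). The virtual corner opposite L is at (50.20, -29.10). Tangency of A1 to DA means the radius NA is perpendicular to DA and tangency of A1 to VG means the radius NV is perpendicular to VG, with radius 9.7, so the center N sits 9.7 in from both sides at N = (40.50, -19.40). That places the tangent points at A = (50.20, -19.40) on DA and V = (40.50, -29.10) on VG. Then |LA| = |A − L| = 53.82.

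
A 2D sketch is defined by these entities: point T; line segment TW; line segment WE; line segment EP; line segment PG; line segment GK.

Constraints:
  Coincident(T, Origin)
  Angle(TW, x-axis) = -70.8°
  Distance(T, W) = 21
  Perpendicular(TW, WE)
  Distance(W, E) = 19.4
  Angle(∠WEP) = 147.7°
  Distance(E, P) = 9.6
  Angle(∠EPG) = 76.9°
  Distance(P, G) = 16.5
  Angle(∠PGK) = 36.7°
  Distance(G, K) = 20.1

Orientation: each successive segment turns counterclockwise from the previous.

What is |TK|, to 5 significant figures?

30.612

T is at the origin; TW runs at -70.8° with length 21.0, so W = (6.9062, -19.832). The perpendicularity gives WE at right angles to TW, so WE runs at 19.200°; with |WE| = 19.4, E = (25.227, -13.452). ∠WEP = 147.7° gives EP at 51.500° from the x-axis; with |EP| = 9.6, P = (31.203, -5.9389). ∠EPG = 76.9° gives PG at 154.60° from the x-axis; with |PG| = 16.5, G = (16.298, 1.1386). ∠PGK = 36.7° gives GK at -62.100° from the x-axis; with |GK| = 20.1, K = (25.704, -16.625). Then |TK| = |K − T| = 30.612.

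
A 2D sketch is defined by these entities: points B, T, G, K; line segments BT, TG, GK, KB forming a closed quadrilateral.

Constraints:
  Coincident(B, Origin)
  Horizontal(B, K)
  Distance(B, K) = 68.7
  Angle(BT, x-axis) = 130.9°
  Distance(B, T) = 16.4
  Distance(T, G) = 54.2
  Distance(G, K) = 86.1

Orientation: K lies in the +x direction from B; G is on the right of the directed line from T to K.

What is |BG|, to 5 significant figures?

42.179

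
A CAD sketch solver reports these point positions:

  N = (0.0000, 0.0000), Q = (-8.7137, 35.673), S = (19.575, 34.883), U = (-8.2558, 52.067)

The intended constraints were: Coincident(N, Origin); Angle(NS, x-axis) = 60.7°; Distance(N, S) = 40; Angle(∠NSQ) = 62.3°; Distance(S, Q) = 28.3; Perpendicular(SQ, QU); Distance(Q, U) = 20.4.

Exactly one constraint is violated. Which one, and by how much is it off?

Distance(Q, U) = 20.4 — off by 4.00.

N = (0.00, 0.00) ✓; NS at 60.70° ✓; |NS| = 40.00 ✓; ∠NSQ = 62.30° ✓; |SQ| = 28.30 ✓; ∠(SQ, QU) = 90.00° ✓; |QU| = 16.40 ✗.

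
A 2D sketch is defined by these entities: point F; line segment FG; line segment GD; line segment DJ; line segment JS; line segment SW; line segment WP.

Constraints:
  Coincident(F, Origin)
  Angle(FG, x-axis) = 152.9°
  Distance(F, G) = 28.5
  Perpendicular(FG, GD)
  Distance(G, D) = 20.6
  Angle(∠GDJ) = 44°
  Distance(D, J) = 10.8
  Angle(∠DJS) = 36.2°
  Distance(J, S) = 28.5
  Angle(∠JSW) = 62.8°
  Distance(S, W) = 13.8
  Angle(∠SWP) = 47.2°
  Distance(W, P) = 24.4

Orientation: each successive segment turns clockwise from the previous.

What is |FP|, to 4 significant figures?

36.76

∠JSW = 62.8° gives SW at 25.90° from the x-axis; with |SW| = 13.8, W = (-23.22, 44.13). ∠SWP = 47.2° gives WP at -106.9° from the x-axis; with |WP| = 24.4, P = (-30.32, 20.78). Then |FP| = |P − F| = 36.76.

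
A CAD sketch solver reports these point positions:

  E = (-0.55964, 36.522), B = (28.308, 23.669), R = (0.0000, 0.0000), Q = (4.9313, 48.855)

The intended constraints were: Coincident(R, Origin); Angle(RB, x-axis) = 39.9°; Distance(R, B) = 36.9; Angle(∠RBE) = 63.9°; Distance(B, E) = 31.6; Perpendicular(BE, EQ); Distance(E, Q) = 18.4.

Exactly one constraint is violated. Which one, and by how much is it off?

Distance(E, Q) = 18.4 — off by 4.90.

R = (0.00, 0.00) ✓; RB at 39.90° ✓; |RB| = 36.90 ✓; ∠RBE = 63.90° ✓; |BE| = 31.60 ✓; ∠(BE, EQ) = 90.00° ✓; |EQ| = 13.50 ✗.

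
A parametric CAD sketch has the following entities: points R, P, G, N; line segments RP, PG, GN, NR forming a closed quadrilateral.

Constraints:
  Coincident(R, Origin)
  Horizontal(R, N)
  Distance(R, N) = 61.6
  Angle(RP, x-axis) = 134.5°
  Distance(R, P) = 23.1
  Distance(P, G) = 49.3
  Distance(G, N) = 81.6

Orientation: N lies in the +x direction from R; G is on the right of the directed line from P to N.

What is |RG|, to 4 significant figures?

35.27

R is at the origin; RN is horizontal with |RN| = 61.6 and N in +x, so N = (61.6, 0). RP runs at 134.5° with |RP| = 23.1, so P = (-16.19, 16.48). G is determined by |PG| = 49.3 and |GN| = 81.6 together: it lies at the intersection of circle(P, 49.3) and circle(N, 81.6). With |PN| = 79.52, the foot of the radical line on PN is 13.17 from P and the perpendicular offset is √(49.3² − 13.17²) = 47.51. Taking the right-of-PN solution: G = (-13.15, -32.73).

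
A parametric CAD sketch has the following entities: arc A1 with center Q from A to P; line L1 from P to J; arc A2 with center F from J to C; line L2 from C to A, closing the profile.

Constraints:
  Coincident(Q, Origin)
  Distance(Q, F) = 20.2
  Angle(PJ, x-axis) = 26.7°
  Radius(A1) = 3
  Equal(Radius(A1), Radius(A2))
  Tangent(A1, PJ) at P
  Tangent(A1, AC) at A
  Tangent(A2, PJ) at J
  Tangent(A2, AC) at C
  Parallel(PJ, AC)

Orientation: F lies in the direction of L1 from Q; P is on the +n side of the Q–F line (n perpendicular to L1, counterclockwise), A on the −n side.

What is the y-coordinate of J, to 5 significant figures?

11.756

The slot axis is L1's direction at 26.7°, so u = (cos 26.7°, sin 26.7°) = (0.89337, 0.44932) and n = (−sin 26.7°, cos 26.7°) = (-0.44932, 0.89337). Q is at the origin and F lies 20.2 along u from Q, so F = 20.2·u = (18.046, 9.0762). Tangency of A1 to both parallel lines with radius 3.0 puts P and A at Q ± 3.0·n: P = (-1.3480, 2.6801), A = (1.3480, -2.6801). Equal radii place J and C the same way about F: J = F + 3.0·n = (16.698, 11.756), C = F − 3.0·n = (19.394, 6.3961). So J.y = 11.756.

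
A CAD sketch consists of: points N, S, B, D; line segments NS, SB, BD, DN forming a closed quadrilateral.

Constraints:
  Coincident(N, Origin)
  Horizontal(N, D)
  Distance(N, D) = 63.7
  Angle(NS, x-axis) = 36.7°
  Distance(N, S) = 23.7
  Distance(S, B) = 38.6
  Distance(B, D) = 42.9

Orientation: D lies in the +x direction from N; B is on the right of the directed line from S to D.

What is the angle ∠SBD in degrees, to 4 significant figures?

70.02°

N is at the origin; N and D share the same y with |ND| = 63.7 and D in +x, so D = (63.7, 0). NS runs at 36.7° with |NS| = 23.7, so S = (19.00, 14.16). B is determined by |SB| = 38.6 and |BD| = 42.9 together: it lies at the intersection of circle(S, 38.6) and circle(D, 42.9). With |SD| = 46.89, the foot of the radical line on SD is 19.71 from S and the perpendicular offset is √(38.6² − 19.71²) = 33.19. Taking the right-of-SD solution: B = (27.76, -23.43).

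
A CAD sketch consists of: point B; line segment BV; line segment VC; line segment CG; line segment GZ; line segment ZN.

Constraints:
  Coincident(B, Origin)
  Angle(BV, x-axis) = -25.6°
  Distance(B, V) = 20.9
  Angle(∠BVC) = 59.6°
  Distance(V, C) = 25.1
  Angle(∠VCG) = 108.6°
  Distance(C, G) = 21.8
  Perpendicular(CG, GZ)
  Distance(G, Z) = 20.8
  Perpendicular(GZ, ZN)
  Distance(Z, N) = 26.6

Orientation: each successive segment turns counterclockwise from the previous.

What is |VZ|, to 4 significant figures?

29.96

∠VCG = 108.6° gives CG at 166.2° from the x-axis; with |CG| = 21.8, G = (-4.423, 21.18). CG is perpendicular to GZ, so GZ runs at -103.8°; with |GZ| = 20.8, Z = (-9.384, 0.9818). Then |VZ| = |Z − V| = 29.96.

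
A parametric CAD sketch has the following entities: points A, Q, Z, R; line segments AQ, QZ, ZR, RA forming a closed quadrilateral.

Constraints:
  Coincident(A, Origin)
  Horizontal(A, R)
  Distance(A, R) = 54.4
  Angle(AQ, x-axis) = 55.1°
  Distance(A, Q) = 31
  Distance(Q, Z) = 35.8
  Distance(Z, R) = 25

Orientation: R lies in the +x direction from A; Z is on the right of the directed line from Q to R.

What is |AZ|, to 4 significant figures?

31.71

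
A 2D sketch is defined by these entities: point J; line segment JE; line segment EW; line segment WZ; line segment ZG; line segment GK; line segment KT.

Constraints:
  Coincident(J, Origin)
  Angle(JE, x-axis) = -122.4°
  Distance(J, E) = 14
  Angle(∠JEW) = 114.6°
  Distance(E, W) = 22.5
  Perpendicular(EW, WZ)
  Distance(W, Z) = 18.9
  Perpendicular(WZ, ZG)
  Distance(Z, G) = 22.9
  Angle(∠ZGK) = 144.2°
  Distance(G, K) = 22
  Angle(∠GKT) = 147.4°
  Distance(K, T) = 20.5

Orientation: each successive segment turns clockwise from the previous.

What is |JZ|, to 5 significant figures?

28.992

∠JEW = 114.6° gives EW at 172.20° from the x-axis; with |EW| = 22.5, W = (-29.793, -8.7670). EW is perpendicular to WZ, so WZ runs at 82.200°; with |WZ| = 18.9, Z = (-27.228, 9.9581). Then |JZ| = |Z − J| = 28.992.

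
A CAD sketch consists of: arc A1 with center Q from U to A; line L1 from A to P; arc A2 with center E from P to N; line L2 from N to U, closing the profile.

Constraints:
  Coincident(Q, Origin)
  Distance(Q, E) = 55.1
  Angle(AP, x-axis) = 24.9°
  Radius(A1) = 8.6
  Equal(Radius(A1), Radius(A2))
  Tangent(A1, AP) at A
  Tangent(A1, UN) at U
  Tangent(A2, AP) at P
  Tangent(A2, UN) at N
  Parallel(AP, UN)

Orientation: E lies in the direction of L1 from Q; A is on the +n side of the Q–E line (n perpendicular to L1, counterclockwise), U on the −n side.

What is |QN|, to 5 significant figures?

55.767

Tangency of A1 to both parallel lines with radius 8.6 puts A and U at Q ± 8.6·n: A = (-3.6209, 7.8006), U = (3.6209, -7.8006). Equal radii place P and N the same way about E: P = E + 8.6·n = (46.357, 31.000), N = E − 8.6·n = (53.599, 15.398). Then |QN| = |N − Q| = 55.767.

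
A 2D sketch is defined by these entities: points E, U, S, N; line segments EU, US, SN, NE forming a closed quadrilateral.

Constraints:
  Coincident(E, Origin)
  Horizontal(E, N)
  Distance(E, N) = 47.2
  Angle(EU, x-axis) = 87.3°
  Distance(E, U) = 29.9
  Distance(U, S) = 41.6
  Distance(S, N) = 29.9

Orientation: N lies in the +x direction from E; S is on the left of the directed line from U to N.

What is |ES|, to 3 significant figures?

52.2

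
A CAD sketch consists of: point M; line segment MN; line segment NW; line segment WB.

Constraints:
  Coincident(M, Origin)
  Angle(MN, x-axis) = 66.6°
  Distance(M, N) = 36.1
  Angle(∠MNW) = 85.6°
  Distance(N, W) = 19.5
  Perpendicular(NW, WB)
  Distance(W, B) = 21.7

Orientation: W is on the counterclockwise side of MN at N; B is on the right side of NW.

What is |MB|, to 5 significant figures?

60.070

M is at the origin; MN runs at 66.6° with length 36.1, so N = 36.1·(cos 66.6°, sin 66.6°) = (14.337, 33.131). ∠MNW = 85.6°, so NW runs at 66.6° + (180° − 85.6°) = 161.00° from the x-axis; with |NW| = 19.5, W = N + 19.5·(cos 161.00°, sin 161.00°) = (-4.1006, 39.480). NW ⟂ WB; with |WB| = 21.7 on the right of NW, B = W + 21.7·(0.32557, 0.94552) = (2.9643, 59.997). Then |MB| = |B − M| = 60.070.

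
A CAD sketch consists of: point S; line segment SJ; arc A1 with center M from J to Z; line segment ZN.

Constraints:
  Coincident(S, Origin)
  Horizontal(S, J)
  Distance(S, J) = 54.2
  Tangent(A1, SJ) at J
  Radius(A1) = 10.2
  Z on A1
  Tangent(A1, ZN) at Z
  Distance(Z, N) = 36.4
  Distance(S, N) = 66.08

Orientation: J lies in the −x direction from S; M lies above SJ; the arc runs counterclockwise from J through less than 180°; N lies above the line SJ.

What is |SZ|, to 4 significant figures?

45.33

Checks: |MZ| = 10.20 ✓; ∠(MZ, ZN) = 90.00° ✓; |ZN| = 36.40 ✓; |SN| = 66.08 ✓.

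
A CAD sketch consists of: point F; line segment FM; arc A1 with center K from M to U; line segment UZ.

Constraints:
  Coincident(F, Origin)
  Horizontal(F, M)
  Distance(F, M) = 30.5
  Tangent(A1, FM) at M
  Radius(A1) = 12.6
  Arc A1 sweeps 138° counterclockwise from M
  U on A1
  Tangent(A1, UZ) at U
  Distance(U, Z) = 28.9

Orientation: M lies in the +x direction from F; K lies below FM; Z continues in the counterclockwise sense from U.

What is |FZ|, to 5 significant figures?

60.017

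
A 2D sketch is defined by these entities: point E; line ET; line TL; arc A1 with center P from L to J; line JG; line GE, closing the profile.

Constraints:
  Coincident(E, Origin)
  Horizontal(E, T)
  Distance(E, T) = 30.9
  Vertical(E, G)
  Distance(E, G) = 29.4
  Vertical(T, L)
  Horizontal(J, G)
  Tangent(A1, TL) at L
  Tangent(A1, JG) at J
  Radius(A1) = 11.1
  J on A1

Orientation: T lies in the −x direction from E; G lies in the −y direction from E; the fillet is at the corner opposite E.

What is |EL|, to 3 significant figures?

35.9

The virtual corner opposite E is at (-30.9, -29.4). Tangency of A1 to TL means the radius PL is perpendicular to TL and since A1 is tangent to JG there, PJ ⟂ JG, with radius 11.1, so the center P sits 11.1 in from both sides at P = (-19.8, -18.3). That places the tangent points at L = (-30.9, -18.3) on TL and J = (-19.8, -29.4) on JG. Then |EL| = |L − E| = 35.9.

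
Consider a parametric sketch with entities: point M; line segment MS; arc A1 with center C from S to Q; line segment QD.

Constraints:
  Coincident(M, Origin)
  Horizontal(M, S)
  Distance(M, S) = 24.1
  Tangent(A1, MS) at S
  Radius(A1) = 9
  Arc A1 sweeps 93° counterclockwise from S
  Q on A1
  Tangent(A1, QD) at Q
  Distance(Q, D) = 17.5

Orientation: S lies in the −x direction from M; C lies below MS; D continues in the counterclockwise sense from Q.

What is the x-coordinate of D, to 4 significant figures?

-32.17

M is at the origin; MS is horizontal with |MS| = 24.1 and S on the −x side, so S = (-24.10, 0.000). The tangent condition forces CS to be normal to MS, so C = S + (0, -9) = (-24.10, -9.000). On A1, S sits at bearing 90° from C; a 93° counterclockwise sweep puts Q at bearing 183°, so Q = C + 9.0·(cos 183°, sin 183°) = (-33.09, -9.471). Tangency of A1 to QD means the radius CQ is perpendicular to QD, so QD runs along (−sin 183°, cos 183°); with |QD| = 17.5, D = (-32.17, -26.95). So D.x = -32.17.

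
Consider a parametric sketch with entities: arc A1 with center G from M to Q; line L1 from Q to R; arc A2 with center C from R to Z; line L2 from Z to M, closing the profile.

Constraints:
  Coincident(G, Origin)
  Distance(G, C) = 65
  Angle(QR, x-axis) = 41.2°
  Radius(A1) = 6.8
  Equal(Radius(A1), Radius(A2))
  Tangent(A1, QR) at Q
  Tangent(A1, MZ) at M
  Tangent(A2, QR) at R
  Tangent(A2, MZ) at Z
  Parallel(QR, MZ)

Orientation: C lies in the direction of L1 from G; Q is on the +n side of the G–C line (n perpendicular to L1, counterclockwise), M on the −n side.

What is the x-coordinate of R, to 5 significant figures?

44.428

Tangency of A1 to both parallel lines with radius 6.8 puts Q and M at G ± 6.8·n: Q = (-4.4791, 5.1164), M = (4.4791, -5.1164). Equal radii place R and Z the same way about C: R = C + 6.8·n = (44.428, 47.931), Z = C − 6.8·n = (53.386, 37.698). So R.x = 44.428.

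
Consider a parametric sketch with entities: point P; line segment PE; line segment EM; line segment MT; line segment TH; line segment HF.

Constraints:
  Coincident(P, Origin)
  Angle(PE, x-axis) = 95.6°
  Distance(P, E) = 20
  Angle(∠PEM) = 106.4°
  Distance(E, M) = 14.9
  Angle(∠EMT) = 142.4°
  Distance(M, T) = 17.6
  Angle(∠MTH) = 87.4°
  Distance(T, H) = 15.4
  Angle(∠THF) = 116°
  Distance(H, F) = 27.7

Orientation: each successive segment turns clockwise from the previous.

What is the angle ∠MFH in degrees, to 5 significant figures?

48.703°

P is at the origin; PE runs at 95.6° with length 20.0, so E = (-1.9517, 19.905). ∠PEM = 106.4° gives EM at 22.000° from the x-axis; with |EM| = 14.9, M = (11.863, 25.486). ∠EMT = 142.4° gives MT at -15.600° from the x-axis; with |MT| = 17.6, T = (28.815, 20.753). ∠MTH = 87.4° gives TH at -108.20° from the x-axis; with |TH| = 15.4, H = (24.005, 6.1236). ∠THF = 116.0° gives HF at -172.20° from the x-axis; with |HF| = 27.7, F = (-3.4386, 2.3643). Then cos ∠MFH = FM·FH / (|FM||FH|), giving 48.703°.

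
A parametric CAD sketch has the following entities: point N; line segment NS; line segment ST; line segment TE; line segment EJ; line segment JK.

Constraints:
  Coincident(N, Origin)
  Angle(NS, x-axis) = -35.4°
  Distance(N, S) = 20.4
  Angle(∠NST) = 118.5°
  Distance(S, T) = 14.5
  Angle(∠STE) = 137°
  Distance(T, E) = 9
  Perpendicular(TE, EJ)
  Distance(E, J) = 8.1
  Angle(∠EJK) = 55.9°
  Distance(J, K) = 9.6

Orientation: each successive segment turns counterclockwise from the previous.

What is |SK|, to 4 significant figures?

13.68

N is at the origin; NS runs at -35.4° with length 20.4, so S = (16.63, -11.82). ∠NST = 118.5° gives ST at 26.10° from the x-axis; with |ST| = 14.5, T = (29.65, -5.438). ∠STE = 137.0° gives TE at 69.10° from the x-axis; with |TE| = 9.0, E = (32.86, 2.970). The perpendicularity gives EJ at right angles to TE, so EJ runs at 159.1°; with |EJ| = 8.1, J = (25.29, 5.859). ∠EJK = 55.9° gives JK at -76.80° from the x-axis; with |JK| = 9.6, K = (27.49, -3.487). Then |SK| = |K − S| = 13.68.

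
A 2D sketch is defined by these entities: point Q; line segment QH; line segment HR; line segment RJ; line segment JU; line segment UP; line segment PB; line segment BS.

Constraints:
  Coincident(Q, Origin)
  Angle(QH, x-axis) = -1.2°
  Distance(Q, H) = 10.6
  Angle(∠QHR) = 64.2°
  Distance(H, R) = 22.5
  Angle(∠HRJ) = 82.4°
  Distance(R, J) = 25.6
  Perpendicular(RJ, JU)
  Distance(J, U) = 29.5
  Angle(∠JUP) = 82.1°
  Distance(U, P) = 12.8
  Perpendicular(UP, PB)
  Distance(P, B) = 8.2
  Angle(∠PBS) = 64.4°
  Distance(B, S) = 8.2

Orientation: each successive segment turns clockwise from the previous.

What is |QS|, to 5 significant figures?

11.876

Q is at the origin; QH runs at -1.2° with length 10.6, so H = (10.598, -0.22199). ∠QHR = 64.2° gives HR at -117.00° from the x-axis; with |HR| = 22.5, R = (0.38289, -20.270). ∠HRJ = 82.4° gives RJ at 145.40° from the x-axis; with |RJ| = 25.6, J = (-20.689, -5.7328). RJ is perpendicular to JU, so JU runs at 55.400°; with |JU| = 29.5, U = (-3.9380, 18.550). ∠JUP = 82.1° gives UP at -42.500° from the x-axis; with |UP| = 12.8, P = (5.4991, 9.9021). UP is perpendicular to PB, so PB runs at -132.50°; with |PB| = 8.2, B = (-0.040701, 3.8565). ∠PBS = 64.4° gives BS at 111.90° from the x-axis; with |BS| = 8.2, S = (-3.0992, 11.465). Then |QS| = |S − Q| = 11.876.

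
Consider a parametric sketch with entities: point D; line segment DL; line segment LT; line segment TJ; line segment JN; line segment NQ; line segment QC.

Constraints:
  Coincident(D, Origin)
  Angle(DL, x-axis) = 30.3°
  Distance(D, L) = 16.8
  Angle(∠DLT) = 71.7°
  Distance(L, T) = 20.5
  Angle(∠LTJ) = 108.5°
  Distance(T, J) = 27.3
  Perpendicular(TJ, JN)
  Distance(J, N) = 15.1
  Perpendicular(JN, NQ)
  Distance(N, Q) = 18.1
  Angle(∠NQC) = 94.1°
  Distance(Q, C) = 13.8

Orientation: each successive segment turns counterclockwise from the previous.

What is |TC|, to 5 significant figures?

8.3212

D is at the origin; DL runs at 30.3° with length 16.8, so L = (14.505, 8.4761). ∠DLT = 71.7° gives LT at 138.60° from the x-axis; with |LT| = 20.5, T = (-0.87223, 22.033). ∠LTJ = 108.5° gives TJ at -149.90° from the x-axis; with |TJ| = 27.3, J = (-24.491, 8.3417). TJ is perpendicular to JN, so JN runs at -59.900°; with |JN| = 15.1, N = (-16.918, -4.7221). JN ⟂ NQ, so NQ runs at 30.100°; with |NQ| = 18.1, Q = (-1.2588, 4.3553). ∠NQC = 94.1° gives QC at 116.00° from the x-axis; with |QC| = 13.8, C = (-7.3083, 16.759). Then |TC| = |C − T| = 8.3212.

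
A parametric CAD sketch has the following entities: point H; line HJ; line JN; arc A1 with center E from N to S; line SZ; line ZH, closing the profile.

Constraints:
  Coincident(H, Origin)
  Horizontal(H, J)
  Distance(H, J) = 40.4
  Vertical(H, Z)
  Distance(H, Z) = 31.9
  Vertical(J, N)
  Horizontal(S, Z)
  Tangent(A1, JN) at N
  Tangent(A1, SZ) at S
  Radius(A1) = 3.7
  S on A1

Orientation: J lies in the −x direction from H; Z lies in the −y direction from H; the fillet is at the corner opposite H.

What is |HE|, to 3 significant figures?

46.3

H is at the origin; H and J share the same y with |HJ| = 40.4 and J on the −x side, so J = (-40.4, 0.00). HZ is vertical with |HZ| = 31.9 and Z on the −y side, so Z = (0.00, -31.9). The virtual corner opposite H is at (-40.4, -31.9). Tangency of A1 to JN means the radius EN is perpendicular to JN and A1 meets SZ tangentially, so ES is at right angles to SZ, with radius 3.7, so the center E sits 3.7 in from both sides at E = (-36.7, -28.2). Then |HE| = |E − H| = 46.3.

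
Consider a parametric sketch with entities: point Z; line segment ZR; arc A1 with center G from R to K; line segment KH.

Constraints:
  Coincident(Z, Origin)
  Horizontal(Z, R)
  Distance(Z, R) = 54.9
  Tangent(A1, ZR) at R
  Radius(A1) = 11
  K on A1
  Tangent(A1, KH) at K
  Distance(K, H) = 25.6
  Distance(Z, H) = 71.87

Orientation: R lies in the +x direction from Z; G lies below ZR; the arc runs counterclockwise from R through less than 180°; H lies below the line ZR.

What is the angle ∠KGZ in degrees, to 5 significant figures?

46.948°

Z is at the origin; ZR is horizontal with |ZR| = 54.9 and R on the +x side, so R = (54.900, 0.0000). The tangent condition forces GR to be normal to ZR, so G = R + (0, -11) = (54.900, -11.000). Since GK ⟂ KH (tangency), |GH| = √(11.0² + 25.6²) = 27.863 regardless of where K sits on A1. So H lies on both circle(Z, 71.87) and circle(G, 27.863); the below-ZR intersection is H = (60.867, -38.217). K is the foot of the tangent from H: K = (45.958, -17.406).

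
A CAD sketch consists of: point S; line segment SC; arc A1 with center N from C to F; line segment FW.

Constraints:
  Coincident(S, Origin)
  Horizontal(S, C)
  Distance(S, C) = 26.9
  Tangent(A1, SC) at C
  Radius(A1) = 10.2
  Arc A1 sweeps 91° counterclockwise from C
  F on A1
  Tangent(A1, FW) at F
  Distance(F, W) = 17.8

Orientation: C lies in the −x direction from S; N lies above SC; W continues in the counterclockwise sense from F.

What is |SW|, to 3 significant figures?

32.9

S is at the origin; SC is horizontal with |SC| = 26.9 and C on the −x side, so C = (-26.9, 0.00). A1 meets SC tangentially, so NC is at right angles to SC, so N = C + (0, 10.2) = (-26.9, 10.2). On A1, C sits at bearing -90° from N; a 91° counterclockwise sweep puts F at bearing 1°, so F = N + 10.2·(cos 1°, sin 1°) = (-16.7, 10.4). Since A1 is tangent to FW there, NF ⟂ FW, so FW runs along (−sin 1°, cos 1°); with |FW| = 17.8, W = (-17.0, 28.2). Then |SW| = |W − S| = 32.9.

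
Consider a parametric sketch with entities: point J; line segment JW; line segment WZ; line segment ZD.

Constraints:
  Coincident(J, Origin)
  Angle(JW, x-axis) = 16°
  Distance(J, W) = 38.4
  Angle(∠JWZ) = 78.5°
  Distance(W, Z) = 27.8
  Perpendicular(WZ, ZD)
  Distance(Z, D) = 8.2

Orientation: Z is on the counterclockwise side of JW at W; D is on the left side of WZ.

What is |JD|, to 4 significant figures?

35.66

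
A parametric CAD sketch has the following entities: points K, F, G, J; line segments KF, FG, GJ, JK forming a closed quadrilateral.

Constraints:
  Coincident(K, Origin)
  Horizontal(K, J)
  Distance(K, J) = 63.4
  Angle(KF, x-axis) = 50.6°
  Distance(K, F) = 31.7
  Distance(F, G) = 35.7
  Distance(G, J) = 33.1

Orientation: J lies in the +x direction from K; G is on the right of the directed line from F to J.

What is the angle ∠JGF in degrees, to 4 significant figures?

92.50°

Checks: |FG| = 35.70 ✓; |GJ| = 33.10 ✓.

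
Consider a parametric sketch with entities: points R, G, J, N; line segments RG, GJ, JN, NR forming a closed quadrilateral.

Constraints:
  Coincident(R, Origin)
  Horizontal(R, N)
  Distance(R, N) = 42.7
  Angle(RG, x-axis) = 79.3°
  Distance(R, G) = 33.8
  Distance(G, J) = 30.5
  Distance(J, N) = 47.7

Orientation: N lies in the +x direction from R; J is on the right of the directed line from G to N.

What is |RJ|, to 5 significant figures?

6.7450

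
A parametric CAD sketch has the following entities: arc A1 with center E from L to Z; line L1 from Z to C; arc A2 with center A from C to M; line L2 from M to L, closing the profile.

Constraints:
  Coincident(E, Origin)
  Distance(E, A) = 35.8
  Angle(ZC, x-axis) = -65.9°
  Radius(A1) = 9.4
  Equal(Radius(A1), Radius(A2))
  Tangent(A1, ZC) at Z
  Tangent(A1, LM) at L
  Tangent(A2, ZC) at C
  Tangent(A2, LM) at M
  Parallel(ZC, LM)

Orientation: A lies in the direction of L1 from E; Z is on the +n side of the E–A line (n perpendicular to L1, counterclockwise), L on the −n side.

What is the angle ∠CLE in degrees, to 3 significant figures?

62.3°

The slot axis is L1's direction at -65.9°, so u = (cos -65.9°, sin -65.9°) = (0.408, -0.913) and n = (−sin -65.9°, cos -65.9°) = (0.913, 0.408). E is at the origin and A lies 35.8 along u from E, so A = 35.8·u = (14.6, -32.7). Tangency of A1 to both parallel lines with radius 9.4 puts Z and L at E ± 9.4·n: Z = (8.58, 3.84), L = (-8.58, -3.84). Equal radii place C and M the same way about A: C = A + 9.4·n = (23.2, -28.8), M = A − 9.4·n = (6.04, -36.5). Then cos ∠CLE = LC·LE / (|LC||LE|), giving 62.3°.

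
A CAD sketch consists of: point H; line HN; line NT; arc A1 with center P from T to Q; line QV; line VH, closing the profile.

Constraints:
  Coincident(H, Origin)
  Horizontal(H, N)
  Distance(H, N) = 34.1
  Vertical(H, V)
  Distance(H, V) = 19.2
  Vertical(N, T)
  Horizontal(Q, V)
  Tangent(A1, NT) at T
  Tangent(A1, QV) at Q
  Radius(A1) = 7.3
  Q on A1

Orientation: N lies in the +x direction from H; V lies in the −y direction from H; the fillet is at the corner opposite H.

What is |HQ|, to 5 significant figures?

32.968

H is at the origin; HN is horizontal with |HN| = 34.1 and N on the +x side, so N = (34.100, 0.0000). HV is vertical with |HV| = 19.2 and V on the −y side, so V = (0.0000, -19.200). The virtual corner opposite H is at (34.100, -19.200). A1 meets NT tangentially, so PT is at right angles to NT and since A1 is tangent to QV there, PQ ⟂ QV, with radius 7.3, so the center P sits 7.3 in from both sides at P = (26.800, -11.900). That places the tangent points at T = (34.100, -11.900) on NT and Q = (26.800, -19.200) on QV. Then |HQ| = |Q − H| = 32.968.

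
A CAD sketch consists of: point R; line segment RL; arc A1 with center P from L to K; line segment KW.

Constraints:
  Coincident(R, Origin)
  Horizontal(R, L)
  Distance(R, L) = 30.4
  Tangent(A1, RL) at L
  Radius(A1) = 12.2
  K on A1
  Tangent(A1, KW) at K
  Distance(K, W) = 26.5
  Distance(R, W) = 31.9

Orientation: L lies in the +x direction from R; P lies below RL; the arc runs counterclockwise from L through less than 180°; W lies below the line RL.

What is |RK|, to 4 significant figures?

20.59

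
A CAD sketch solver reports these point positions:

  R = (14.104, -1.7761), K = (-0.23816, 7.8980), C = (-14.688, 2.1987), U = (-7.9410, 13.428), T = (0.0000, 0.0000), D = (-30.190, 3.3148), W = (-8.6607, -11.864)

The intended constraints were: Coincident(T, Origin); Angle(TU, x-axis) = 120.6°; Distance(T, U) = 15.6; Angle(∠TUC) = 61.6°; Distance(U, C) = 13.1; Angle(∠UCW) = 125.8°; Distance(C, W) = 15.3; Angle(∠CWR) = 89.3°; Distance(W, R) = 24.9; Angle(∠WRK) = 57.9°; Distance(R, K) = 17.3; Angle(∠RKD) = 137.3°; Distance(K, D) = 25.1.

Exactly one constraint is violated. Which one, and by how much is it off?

Distance(K, D) = 25.1 — off by 5.20.

T = (0.00, 0.00) ✓; TU at 120.6° ✓; |TU| = 15.60 ✓; ∠TUC = 61.60° ✓; |UC| = 13.10 ✓; ∠UCW = 125.8° ✓; |CW| = 15.30 ✓; ∠CWR = 89.30° ✓; |WR| = 24.90 ✓; ∠WRK = 57.90° ✓; |RK| = 17.30 ✓; ∠RKD = 137.3° ✓; |KD| = 30.30 ✗.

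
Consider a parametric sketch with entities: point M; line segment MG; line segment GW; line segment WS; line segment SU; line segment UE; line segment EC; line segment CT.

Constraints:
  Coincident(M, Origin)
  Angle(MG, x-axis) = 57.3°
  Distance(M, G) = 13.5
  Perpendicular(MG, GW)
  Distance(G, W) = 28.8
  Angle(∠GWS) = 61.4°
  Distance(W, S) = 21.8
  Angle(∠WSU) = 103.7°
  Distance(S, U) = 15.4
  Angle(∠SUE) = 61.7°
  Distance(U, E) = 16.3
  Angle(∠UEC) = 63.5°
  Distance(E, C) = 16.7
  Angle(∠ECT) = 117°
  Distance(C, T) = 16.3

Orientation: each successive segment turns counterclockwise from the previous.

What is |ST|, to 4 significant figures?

14.83

∠UEC = 63.5° gives EC at -143.0° from the x-axis; with |EC| = 16.7, C = (-20.15, 6.444). ∠ECT = 117.0° gives CT at -80.00° from the x-axis; with |CT| = 16.3, T = (-17.32, -9.608). Then |ST| = |T − S| = 14.83.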